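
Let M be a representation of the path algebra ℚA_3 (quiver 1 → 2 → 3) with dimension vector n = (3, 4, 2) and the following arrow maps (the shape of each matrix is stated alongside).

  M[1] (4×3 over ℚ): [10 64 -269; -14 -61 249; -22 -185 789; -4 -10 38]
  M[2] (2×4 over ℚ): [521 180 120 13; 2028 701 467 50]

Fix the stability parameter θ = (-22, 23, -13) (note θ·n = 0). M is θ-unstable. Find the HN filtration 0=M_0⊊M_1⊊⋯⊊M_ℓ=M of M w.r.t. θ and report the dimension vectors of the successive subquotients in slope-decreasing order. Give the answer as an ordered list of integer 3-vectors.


Barcode: M ≅ I[1,1], I[1,2], I[1,3], I[2,2], I[2,3]. HN layers by μ_θ (3 steps, strictly decreasing):
  μ^(1)=23; μ^(2)=5; μ^(3)=-22

((0, 2, 0); (0, 2, 2); (3, 0, 0))


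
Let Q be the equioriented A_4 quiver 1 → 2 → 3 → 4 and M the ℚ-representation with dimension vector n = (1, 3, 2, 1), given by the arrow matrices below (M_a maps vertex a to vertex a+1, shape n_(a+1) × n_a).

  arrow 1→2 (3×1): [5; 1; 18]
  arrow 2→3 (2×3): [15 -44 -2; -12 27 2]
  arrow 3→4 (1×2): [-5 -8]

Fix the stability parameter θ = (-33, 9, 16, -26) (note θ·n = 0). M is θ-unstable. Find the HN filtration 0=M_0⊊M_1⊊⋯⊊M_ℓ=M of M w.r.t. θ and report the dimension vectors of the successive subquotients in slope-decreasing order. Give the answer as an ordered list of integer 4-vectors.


Via rank(M_{q-1}∘⋯∘M_p): M ≅ I[1,4], I[2,2], I[2,3].
μ_θ-semistable layers: μ^(1)=16; μ^(2)=9; μ^(3)=-1/3; μ^(4)=-33

((0, 0, 1, 0); (0, 2, 0, 0); (0, 1, 1, 1); (1, 0, 0, 0))


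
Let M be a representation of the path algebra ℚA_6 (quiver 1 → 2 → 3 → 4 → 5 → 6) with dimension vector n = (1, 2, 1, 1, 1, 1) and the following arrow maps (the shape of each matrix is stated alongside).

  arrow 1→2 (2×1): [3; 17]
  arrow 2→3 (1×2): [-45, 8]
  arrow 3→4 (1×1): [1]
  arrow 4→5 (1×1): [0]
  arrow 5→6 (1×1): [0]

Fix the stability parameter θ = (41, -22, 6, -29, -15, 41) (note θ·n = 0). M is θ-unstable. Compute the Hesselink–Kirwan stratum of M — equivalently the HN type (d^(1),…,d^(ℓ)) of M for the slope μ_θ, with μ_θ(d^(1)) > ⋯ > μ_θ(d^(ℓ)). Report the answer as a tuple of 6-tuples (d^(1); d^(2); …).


Interval decomposition of M: I[1,4], I[2,2], I[5,5], I[6,6].
HN type (ℓ=4): μ^(1)=41; μ^(2)=-1; μ^(3)=-15; μ^(4)=-22

((0, 0, 0, 0, 0, 1); (1, 1, 1, 1, 0, 0); (0, 0, 0, 0, 1, 0); (0, 1, 0, 0, 0, 0))


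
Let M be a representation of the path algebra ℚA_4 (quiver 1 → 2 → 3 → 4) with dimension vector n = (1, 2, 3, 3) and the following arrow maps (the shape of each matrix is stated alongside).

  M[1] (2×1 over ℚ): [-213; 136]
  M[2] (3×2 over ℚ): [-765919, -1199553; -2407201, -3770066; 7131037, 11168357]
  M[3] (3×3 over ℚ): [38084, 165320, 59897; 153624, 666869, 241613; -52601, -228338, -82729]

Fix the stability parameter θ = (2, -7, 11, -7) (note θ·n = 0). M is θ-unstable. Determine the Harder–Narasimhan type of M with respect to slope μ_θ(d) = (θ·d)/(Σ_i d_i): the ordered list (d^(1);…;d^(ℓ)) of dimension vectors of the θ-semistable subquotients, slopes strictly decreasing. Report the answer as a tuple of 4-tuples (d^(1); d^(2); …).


Barcode: M ≅ I[1,4], I[2,4], I[3,4]. HN layers by μ_θ (3 steps, strictly decreasing):
  μ^(1)=2; μ^(2)=-5/2; μ^(3)=-7

((0, 0, 3, 3); (1, 1, 0, 0); (0, 1, 0, 0))


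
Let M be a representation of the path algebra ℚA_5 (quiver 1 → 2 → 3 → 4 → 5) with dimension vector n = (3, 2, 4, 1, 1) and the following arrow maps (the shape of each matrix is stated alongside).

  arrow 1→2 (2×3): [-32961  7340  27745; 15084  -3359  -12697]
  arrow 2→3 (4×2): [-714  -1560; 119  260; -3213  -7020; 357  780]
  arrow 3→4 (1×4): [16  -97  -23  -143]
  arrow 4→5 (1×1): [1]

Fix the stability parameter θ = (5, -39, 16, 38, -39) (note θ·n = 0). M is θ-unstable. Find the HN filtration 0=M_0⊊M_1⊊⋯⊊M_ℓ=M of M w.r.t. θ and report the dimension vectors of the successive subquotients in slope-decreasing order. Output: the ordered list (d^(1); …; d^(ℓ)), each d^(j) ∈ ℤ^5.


Barcode: M ≅ I[1,1], I[1,2], I[1,5], I[3,3]^3. HN layers by μ_θ (3 steps, strictly decreasing):
  μ^(1)=16; μ^(2)=5; μ^(3)=-17

((0, 0, 3, 0, 0); (1, 0, 1, 1, 1); (2, 2, 0, 0, 0))


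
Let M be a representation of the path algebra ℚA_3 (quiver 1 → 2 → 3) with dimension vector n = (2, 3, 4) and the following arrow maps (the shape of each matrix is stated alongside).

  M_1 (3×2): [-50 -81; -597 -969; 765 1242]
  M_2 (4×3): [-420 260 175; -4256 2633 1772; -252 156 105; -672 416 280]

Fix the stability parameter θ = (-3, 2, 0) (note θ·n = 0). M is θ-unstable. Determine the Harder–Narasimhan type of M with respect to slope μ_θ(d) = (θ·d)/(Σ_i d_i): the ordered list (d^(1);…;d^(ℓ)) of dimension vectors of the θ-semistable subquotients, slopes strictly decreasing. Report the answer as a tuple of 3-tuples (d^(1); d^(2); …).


Via rank(M_{q-1}∘⋯∘M_p): M ≅ I[1,3]^2, I[2,2], I[3,3]^2.
μ_θ-semistable layers: μ^(1)=2; μ^(2)=1; μ^(3)=0; μ^(4)=-3

((0, 1, 0); (0, 2, 2); (0, 0, 2); (2, 0, 0))


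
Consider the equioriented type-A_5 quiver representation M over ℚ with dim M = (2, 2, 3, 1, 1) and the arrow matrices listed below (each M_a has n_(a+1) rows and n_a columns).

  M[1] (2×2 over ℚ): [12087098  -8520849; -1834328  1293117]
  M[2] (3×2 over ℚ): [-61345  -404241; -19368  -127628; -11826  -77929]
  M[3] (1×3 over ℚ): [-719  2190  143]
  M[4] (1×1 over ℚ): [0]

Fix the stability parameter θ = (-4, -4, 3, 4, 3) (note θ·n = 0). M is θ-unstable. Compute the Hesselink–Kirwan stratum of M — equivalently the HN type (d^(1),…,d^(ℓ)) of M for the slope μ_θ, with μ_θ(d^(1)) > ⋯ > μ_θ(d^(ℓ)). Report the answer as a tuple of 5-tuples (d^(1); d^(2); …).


Via rank(M_{q-1}∘⋯∘M_p): M ≅ I[1,3], I[1,4], I[3,3], I[5,5].
μ_θ-semistable layers: μ^(1)=4; μ^(2)=3; μ^(3)=-4

((0, 0, 0, 1, 0); (0, 0, 3, 0, 1); (2, 2, 0, 0, 0))


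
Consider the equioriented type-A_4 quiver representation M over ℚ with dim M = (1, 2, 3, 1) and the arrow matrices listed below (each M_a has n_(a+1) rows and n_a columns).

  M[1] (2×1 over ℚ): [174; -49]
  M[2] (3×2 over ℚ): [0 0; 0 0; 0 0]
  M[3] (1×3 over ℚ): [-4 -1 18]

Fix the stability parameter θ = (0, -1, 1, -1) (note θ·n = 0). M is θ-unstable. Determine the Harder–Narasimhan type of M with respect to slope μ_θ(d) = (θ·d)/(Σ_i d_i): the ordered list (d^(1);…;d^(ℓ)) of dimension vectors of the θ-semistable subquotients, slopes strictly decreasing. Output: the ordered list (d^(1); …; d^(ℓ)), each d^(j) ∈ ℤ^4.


Interval decomposition of M: I[1,2], I[2,2], I[3,3]^2, I[3,4].
HN type (ℓ=4): μ^(1)=1; μ^(2)=0; μ^(3)=-1/2; μ^(4)=-1

((0, 0, 2, 0); (0, 0, 1, 1); (1, 1, 0, 0); (0, 1, 0, 0))


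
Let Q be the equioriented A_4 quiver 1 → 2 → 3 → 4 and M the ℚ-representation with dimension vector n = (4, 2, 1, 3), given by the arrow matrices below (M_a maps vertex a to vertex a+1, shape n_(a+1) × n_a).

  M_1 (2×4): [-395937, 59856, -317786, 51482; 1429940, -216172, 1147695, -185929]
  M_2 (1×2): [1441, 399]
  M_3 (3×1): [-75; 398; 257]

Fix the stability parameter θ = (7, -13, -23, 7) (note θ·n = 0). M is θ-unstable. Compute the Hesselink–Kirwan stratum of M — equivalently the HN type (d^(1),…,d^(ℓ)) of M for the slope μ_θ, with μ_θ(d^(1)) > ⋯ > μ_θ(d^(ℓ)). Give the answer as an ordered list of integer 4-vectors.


Interval decomposition of M: I[1,1]^2, I[1,2], I[1,4], I[4,4]^2.
HN type (ℓ=3): μ^(1)=7; μ^(2)=-3; μ^(3)=-29/3

((2, 0, 0, 3); (1, 1, 0, 0); (1, 1, 1, 0))


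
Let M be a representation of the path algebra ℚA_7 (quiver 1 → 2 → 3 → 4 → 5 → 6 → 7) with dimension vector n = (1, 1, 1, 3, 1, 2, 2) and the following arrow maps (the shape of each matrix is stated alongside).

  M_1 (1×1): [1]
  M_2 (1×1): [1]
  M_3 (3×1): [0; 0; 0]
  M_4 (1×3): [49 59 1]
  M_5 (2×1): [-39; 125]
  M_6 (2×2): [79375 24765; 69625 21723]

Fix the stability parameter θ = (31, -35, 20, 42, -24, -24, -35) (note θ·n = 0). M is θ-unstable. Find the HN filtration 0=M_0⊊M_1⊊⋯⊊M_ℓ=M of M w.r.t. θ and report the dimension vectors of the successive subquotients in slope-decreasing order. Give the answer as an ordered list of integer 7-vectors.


Interval decomposition of M: I[1,3], I[4,4]^2, I[4,6], I[6,7], I[7,7].
HN type (ℓ=5): μ^(1)=42; μ^(2)=20; μ^(3)=-2; μ^(4)=-59/2; μ^(5)=-35

((0, 0, 0, 2, 0, 0, 0); (0, 0, 1, 0, 0, 0, 0); (1, 1, 0, 1, 1, 1, 0); (0, 0, 0, 0, 0, 1, 1); (0, 0, 0, 0, 0, 0, 1))


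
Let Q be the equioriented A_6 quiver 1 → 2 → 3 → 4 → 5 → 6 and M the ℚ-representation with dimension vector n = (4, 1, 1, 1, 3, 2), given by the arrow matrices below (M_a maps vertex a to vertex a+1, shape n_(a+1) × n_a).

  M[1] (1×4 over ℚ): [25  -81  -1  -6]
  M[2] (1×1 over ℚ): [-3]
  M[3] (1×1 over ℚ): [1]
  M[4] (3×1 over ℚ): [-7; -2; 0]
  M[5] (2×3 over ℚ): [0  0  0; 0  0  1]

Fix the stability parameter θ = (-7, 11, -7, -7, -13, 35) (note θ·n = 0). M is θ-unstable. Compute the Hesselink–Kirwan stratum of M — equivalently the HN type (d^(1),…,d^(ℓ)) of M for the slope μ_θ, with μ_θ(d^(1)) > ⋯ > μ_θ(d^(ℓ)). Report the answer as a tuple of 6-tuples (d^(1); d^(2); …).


Via rank(M_{q-1}∘⋯∘M_p): M ≅ I[1,1]^3, I[1,5], I[5,5], I[5,6], I[6,6].
μ_θ-semistable layers: μ^(1)=35; μ^(2)=-4; μ^(3)=-7; μ^(4)=-13

((0, 0, 0, 0, 0, 2); (0, 1, 1, 1, 1, 0); (4, 0, 0, 0, 0, 0); (0, 0, 0, 0, 2, 0))


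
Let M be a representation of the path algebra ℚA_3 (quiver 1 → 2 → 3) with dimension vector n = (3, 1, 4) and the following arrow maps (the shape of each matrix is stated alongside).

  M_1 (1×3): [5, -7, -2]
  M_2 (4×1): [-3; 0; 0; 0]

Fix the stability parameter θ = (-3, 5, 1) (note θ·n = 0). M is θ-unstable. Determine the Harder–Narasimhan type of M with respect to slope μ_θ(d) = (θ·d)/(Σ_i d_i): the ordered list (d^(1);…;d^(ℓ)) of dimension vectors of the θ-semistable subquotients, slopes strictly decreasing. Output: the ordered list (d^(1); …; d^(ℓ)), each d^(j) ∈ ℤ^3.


Via rank(M_{q-1}∘⋯∘M_p): M ≅ I[1,1]^2, I[1,3], I[3,3]^3.
μ_θ-semistable layers: μ^(1)=3; μ^(2)=1; μ^(3)=-3

((0, 1, 1); (0, 0, 3); (3, 0, 0))


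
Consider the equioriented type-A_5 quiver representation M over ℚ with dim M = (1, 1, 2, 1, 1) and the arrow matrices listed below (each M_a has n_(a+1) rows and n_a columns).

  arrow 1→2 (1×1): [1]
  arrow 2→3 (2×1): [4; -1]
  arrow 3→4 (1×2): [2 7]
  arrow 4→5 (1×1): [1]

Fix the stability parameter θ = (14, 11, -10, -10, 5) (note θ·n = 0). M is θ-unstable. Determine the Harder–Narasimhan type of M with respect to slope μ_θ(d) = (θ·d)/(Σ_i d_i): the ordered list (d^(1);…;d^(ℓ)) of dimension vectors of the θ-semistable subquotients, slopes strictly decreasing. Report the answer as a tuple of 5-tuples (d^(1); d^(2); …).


Barcode: M ≅ I[1,5], I[3,3]. HN layers by μ_θ (3 steps, strictly decreasing):
  μ^(1)=5; μ^(2)=5/4; μ^(3)=-10

((0, 0, 0, 0, 1); (1, 1, 1, 1, 0); (0, 0, 1, 0, 0))


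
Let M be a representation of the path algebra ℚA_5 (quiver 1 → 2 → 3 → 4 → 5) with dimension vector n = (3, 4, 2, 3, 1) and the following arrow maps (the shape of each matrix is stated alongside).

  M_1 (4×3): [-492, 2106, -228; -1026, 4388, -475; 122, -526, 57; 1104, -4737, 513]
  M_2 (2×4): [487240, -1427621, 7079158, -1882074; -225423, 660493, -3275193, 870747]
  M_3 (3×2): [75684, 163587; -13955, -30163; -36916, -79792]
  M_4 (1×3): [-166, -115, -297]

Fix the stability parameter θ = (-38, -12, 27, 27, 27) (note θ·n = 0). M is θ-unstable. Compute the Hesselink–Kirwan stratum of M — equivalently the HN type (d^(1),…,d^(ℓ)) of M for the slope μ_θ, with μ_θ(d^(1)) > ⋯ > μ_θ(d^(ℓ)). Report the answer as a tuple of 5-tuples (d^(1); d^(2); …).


Interval decomposition of M: I[1,1], I[1,4], I[1,5], I[2,2]^2, I[4,4].
HN type (ℓ=3): μ^(1)=27; μ^(2)=-12; μ^(3)=-38

((0, 0, 2, 3, 1); (0, 4, 0, 0, 0); (3, 0, 0, 0, 0))


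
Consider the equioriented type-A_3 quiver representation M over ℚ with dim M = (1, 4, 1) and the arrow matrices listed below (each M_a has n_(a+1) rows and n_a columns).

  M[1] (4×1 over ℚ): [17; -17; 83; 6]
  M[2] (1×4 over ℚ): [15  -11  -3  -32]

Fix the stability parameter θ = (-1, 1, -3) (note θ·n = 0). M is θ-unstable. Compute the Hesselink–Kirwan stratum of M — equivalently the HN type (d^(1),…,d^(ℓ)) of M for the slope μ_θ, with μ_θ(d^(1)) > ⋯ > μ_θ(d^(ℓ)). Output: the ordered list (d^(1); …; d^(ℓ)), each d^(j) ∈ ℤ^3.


Via rank(M_{q-1}∘⋯∘M_p): M ≅ I[1,3], I[2,2]^3.
μ_θ-semistable layers: μ^(1)=1; μ^(2)=-1

((0, 3, 0); (1, 1, 1))


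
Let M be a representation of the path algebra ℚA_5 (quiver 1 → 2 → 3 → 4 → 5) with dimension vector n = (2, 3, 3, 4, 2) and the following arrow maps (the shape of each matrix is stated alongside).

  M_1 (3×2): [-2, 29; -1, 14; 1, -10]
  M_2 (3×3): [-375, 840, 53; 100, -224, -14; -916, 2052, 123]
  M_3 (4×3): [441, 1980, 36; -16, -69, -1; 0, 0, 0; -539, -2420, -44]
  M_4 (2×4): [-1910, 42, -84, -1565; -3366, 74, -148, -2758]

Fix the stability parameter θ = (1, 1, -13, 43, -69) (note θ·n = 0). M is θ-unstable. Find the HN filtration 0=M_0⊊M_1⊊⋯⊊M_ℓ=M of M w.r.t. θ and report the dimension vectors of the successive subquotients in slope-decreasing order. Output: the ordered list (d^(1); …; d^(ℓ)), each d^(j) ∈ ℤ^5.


Via rank(M_{q-1}∘⋯∘M_p): M ≅ I[1,5]^2, I[2,3], I[4,4]^2.
μ_θ-semistable layers: μ^(1)=43; μ^(2)=-6; μ^(3)=-37/5

((0, 0, 0, 2, 0); (0, 1, 1, 0, 0); (2, 2, 2, 2, 2))


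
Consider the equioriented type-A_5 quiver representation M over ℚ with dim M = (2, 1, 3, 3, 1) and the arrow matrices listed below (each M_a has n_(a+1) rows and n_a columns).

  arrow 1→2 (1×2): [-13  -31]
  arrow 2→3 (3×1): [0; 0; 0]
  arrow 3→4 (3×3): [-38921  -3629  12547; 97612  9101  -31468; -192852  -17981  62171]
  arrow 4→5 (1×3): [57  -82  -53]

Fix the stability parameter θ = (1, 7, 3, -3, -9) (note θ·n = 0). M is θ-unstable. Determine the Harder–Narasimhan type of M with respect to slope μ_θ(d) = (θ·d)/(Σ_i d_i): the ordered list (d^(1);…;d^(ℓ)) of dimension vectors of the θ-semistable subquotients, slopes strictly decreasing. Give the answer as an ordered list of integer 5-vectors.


Interval decomposition of M: I[1,1], I[1,2], I[3,4]^2, I[3,5].
HN type (ℓ=4): μ^(1)=7; μ^(2)=1; μ^(3)=0; μ^(4)=-3

((0, 1, 0, 0, 0); (2, 0, 0, 0, 0); (0, 0, 2, 2, 0); (0, 0, 1, 1, 1))


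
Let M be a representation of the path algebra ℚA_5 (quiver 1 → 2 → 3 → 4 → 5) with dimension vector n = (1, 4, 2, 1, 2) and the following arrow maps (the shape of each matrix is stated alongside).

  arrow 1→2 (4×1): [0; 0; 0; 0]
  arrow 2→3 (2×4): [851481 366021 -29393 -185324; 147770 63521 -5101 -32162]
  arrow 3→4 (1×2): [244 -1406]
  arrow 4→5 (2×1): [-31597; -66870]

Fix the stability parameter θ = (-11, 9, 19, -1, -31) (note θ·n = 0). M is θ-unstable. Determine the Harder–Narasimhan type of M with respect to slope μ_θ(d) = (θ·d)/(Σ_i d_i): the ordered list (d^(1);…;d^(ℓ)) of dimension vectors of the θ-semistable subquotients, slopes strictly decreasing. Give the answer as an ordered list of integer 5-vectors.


Barcode: M ≅ I[1,1], I[2,2]^2, I[2,3], I[2,5], I[5,5]. HN layers by μ_θ (5 steps, strictly decreasing):
  μ^(1)=19; μ^(2)=9; μ^(3)=-1; μ^(4)=-11; μ^(5)=-31

((0, 0, 1, 0, 0); (0, 3, 0, 0, 0); (0, 1, 1, 1, 1); (1, 0, 0, 0, 0); (0, 0, 0, 0, 1))


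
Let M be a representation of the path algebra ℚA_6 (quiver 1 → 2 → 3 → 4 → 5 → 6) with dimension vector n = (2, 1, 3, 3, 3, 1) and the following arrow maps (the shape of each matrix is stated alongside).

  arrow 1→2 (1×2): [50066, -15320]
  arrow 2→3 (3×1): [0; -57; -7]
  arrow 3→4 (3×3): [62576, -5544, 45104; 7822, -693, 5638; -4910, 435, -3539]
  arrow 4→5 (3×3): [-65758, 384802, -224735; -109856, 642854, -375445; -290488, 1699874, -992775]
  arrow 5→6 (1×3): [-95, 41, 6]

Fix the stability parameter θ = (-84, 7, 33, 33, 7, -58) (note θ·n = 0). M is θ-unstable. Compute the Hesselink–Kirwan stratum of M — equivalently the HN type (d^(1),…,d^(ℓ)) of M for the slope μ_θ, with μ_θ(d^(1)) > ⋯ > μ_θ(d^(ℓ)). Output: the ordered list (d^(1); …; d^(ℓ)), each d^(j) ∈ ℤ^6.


Interval decomposition of M: I[1,1], I[1,4], I[3,3], I[3,6], I[4,5], I[5,5].
HN type (ℓ=5): μ^(1)=33; μ^(2)=20; μ^(3)=7; μ^(4)=15/4; μ^(5)=-84

((0, 0, 2, 1, 0, 0); (0, 0, 0, 1, 1, 0); (0, 1, 0, 0, 1, 0); (0, 0, 1, 1, 1, 1); (2, 0, 0, 0, 0, 0))


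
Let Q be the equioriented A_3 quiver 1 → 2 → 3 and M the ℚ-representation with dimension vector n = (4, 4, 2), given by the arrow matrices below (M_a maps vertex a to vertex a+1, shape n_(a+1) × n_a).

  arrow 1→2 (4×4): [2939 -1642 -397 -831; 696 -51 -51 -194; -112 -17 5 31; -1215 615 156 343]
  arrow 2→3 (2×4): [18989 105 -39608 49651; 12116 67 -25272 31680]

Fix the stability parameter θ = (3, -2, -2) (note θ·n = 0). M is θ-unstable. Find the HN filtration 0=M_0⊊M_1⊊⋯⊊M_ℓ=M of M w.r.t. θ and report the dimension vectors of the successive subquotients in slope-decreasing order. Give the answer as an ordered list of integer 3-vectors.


Via rank(M_{q-1}∘⋯∘M_p): M ≅ I[1,2]^2, I[1,3]^2.
μ_θ-semistable layers: μ^(1)=1/2; μ^(2)=-1/3

((2, 2, 0); (2, 2, 2))


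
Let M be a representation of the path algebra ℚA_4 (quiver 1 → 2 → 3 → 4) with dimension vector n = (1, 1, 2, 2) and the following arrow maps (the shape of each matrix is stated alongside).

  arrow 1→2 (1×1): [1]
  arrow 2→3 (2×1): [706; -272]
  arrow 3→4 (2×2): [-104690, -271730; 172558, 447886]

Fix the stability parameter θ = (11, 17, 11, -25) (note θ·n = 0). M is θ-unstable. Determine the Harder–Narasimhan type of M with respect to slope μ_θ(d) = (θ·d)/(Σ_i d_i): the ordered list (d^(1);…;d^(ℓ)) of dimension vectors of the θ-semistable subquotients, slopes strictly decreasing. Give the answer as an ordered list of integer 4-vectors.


Barcode: M ≅ I[1,4], I[3,3], I[4,4]. HN layers by μ_θ (3 steps, strictly decreasing):
  μ^(1)=11; μ^(2)=7/2; μ^(3)=-25

((0, 0, 1, 0); (1, 1, 1, 1); (0, 0, 0, 1))


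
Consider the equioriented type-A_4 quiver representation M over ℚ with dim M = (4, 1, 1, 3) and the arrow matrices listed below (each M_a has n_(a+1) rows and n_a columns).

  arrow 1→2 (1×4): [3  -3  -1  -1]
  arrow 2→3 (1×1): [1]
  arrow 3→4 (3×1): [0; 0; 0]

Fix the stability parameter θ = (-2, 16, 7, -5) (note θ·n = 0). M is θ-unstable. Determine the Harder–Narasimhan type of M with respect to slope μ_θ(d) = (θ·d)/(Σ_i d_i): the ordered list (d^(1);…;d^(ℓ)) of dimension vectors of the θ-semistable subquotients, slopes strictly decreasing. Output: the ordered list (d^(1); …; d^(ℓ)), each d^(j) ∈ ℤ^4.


Barcode: M ≅ I[1,1]^3, I[1,3], I[4,4]^3. HN layers by μ_θ (3 steps, strictly decreasing):
  μ^(1)=23/2; μ^(2)=-2; μ^(3)=-5

((0, 1, 1, 0); (4, 0, 0, 0); (0, 0, 0, 3))


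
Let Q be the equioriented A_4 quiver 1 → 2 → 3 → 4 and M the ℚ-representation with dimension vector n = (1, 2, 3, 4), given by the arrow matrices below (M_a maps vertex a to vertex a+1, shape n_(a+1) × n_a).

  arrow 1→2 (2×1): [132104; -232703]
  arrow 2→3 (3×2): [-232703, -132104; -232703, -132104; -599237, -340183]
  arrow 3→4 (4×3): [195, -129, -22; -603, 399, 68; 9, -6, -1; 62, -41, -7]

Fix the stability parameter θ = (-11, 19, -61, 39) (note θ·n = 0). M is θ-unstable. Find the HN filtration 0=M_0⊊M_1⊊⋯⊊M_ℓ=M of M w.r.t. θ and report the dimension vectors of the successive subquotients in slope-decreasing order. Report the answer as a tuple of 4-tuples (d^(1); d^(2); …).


Interval decomposition of M: I[1,4], I[2,3], I[3,4], I[4,4]^2.
HN type (ℓ=4): μ^(1)=39; μ^(2)=-53/3; μ^(3)=-21; μ^(4)=-61

((0, 0, 0, 4); (1, 1, 1, 0); (0, 1, 1, 0); (0, 0, 1, 0))


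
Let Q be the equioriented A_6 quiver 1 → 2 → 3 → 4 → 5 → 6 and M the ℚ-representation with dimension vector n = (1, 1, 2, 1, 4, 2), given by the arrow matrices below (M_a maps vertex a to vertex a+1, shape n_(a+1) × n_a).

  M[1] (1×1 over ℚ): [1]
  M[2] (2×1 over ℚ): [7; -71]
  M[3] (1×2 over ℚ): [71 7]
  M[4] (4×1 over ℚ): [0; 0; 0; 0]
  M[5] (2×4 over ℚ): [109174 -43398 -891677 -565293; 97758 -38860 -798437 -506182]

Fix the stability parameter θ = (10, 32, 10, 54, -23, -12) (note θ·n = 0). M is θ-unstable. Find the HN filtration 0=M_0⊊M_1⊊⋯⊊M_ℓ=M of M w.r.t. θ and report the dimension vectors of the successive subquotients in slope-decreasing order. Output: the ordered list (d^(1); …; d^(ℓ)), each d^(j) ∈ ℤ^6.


Via rank(M_{q-1}∘⋯∘M_p): M ≅ I[1,3], I[3,4], I[5,5]^2, I[5,6]^2.
μ_θ-semistable layers: μ^(1)=54; μ^(2)=21; μ^(3)=10; μ^(4)=-12; μ^(5)=-23

((0, 0, 0, 1, 0, 0); (0, 1, 1, 0, 0, 0); (1, 0, 1, 0, 0, 0); (0, 0, 0, 0, 0, 2); (0, 0, 0, 0, 4, 0))


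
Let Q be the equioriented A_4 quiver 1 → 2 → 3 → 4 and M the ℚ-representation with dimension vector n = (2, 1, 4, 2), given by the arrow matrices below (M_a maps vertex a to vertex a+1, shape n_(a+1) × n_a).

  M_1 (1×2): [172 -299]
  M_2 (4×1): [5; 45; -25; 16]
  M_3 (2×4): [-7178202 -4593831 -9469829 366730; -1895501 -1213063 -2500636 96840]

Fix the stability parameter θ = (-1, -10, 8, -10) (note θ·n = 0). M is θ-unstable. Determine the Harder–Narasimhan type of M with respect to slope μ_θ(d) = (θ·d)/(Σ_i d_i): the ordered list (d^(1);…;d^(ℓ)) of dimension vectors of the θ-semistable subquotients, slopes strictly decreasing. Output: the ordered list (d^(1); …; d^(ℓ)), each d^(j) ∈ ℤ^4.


Interval decomposition of M: I[1,1], I[1,3], I[3,3], I[3,4]^2.
HN type (ℓ=3): μ^(1)=8; μ^(2)=-1; μ^(3)=-11/2

((0, 0, 2, 0); (1, 0, 2, 2); (1, 1, 0, 0))


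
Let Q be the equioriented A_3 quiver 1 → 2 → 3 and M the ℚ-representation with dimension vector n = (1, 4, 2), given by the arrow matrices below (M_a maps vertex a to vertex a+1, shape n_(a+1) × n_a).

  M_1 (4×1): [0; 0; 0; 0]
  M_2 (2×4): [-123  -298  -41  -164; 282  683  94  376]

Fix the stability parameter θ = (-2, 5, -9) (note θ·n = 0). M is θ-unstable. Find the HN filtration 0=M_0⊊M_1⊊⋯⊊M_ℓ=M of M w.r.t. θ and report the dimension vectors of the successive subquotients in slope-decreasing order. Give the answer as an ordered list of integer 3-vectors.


Via rank(M_{q-1}∘⋯∘M_p): M ≅ I[1,1], I[2,2]^2, I[2,3]^2.
μ_θ-semistable layers: μ^(1)=5; μ^(2)=-2

((0, 2, 0); (1, 2, 2))


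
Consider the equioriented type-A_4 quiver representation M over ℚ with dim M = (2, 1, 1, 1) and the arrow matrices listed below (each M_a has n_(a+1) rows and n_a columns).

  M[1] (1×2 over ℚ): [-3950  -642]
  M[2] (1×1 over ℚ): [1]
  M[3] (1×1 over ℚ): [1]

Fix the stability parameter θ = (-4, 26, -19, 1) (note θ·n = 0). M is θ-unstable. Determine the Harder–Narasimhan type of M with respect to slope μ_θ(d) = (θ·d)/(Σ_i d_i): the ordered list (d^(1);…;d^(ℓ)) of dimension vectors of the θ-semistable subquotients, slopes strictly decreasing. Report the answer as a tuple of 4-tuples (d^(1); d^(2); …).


Barcode: M ≅ I[1,1], I[1,4]. HN layers by μ_θ (2 steps, strictly decreasing):
  μ^(1)=8/3; μ^(2)=-4

((0, 1, 1, 1); (2, 0, 0, 0))


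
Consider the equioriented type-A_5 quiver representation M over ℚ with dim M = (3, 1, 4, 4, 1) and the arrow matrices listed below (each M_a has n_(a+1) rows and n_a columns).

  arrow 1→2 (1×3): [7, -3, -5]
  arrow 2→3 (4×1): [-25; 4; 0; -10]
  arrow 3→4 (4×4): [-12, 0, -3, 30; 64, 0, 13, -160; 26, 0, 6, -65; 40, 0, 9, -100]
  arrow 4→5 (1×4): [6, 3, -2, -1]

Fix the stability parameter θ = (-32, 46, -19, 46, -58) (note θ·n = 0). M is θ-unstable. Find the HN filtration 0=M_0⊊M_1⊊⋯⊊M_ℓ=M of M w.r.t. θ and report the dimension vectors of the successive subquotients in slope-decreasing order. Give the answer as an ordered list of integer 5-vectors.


Via rank(M_{q-1}∘⋯∘M_p): M ≅ I[1,1]^2, I[1,3], I[3,3], I[3,4], I[3,5], I[4,4]^2.
μ_θ-semistable layers: μ^(1)=46; μ^(2)=27/2; μ^(3)=-6; μ^(4)=-19; μ^(5)=-32

((0, 0, 0, 3, 0); (0, 1, 1, 0, 0); (0, 0, 0, 1, 1); (0, 0, 3, 0, 0); (3, 0, 0, 0, 0))


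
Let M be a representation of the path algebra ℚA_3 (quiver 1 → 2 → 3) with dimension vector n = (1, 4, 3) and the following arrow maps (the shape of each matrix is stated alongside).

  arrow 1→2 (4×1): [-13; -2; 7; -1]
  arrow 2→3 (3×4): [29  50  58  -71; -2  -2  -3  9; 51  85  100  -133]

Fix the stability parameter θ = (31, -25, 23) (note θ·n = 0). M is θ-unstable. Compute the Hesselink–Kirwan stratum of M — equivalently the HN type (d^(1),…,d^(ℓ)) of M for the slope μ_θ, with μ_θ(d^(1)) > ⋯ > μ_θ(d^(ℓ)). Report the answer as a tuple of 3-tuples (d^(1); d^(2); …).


Via rank(M_{q-1}∘⋯∘M_p): M ≅ I[1,2], I[2,3]^3.
μ_θ-semistable layers: μ^(1)=23; μ^(2)=3; μ^(3)=-25

((0, 0, 3); (1, 1, 0); (0, 3, 0))


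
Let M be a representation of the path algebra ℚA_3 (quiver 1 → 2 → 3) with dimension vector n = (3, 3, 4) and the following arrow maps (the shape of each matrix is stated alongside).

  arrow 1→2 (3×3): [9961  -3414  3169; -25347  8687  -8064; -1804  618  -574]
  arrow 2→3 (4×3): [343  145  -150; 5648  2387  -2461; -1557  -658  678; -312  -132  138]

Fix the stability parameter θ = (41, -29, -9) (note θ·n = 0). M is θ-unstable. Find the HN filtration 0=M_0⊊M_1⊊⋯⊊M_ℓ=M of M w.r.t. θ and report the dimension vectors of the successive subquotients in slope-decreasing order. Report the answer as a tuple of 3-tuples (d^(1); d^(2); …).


Via rank(M_{q-1}∘⋯∘M_p): M ≅ I[1,1], I[1,3]^2, I[2,3], I[3,3].
μ_θ-semistable layers: μ^(1)=41; μ^(2)=1; μ^(3)=-9; μ^(4)=-29

((1, 0, 0); (2, 2, 2); (0, 0, 2); (0, 1, 0))


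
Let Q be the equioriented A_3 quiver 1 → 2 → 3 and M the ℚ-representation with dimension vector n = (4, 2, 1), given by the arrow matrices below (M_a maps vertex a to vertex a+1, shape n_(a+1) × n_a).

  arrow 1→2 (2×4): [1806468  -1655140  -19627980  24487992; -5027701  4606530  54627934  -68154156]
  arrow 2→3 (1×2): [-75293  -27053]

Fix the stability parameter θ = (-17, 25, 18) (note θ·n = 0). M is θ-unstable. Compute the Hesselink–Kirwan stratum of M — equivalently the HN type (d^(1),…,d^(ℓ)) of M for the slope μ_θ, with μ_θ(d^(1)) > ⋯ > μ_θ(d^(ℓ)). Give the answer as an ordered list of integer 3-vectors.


Interval decomposition of M: I[1,1]^2, I[1,2], I[1,3].
HN type (ℓ=3): μ^(1)=25; μ^(2)=43/2; μ^(3)=-17

((0, 1, 0); (0, 1, 1); (4, 0, 0))


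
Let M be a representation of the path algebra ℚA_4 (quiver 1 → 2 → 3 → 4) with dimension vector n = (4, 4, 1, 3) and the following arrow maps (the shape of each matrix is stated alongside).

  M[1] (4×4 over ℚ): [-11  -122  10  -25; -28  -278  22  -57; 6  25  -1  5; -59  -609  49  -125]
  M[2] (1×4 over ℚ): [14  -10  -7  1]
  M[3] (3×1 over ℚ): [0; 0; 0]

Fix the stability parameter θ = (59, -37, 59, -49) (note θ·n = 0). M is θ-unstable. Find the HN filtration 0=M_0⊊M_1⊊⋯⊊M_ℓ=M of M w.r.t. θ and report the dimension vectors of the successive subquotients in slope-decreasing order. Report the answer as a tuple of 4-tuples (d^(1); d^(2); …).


Interval decomposition of M: I[1,2]^3, I[1,3], I[4,4]^3.
HN type (ℓ=3): μ^(1)=59; μ^(2)=11; μ^(3)=-49

((0, 0, 1, 0); (4, 4, 0, 0); (0, 0, 0, 3))


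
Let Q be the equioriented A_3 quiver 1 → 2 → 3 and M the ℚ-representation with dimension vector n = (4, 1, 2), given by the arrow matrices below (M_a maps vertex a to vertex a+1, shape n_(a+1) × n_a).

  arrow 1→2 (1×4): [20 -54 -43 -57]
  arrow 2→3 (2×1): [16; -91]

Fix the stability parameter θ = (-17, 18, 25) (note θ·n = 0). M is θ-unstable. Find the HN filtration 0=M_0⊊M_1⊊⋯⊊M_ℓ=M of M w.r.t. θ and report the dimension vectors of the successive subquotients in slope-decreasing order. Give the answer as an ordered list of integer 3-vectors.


Barcode: M ≅ I[1,1]^3, I[1,3], I[3,3]. HN layers by μ_θ (3 steps, strictly decreasing):
  μ^(1)=25; μ^(2)=18; μ^(3)=-17

((0, 0, 2); (0, 1, 0); (4, 0, 0))


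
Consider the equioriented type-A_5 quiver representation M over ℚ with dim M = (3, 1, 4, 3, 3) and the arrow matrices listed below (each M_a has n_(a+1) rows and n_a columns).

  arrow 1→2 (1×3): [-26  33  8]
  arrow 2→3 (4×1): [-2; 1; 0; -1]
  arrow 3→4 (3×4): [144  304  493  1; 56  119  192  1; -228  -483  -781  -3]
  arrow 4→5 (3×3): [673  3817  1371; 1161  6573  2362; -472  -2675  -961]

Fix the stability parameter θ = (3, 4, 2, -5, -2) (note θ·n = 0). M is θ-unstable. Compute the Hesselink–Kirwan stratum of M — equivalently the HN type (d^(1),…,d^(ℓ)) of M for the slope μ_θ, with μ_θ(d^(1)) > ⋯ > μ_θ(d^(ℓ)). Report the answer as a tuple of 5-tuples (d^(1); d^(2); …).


Barcode: M ≅ I[1,1]^2, I[1,5], I[3,3], I[3,5]^2. HN layers by μ_θ (4 steps, strictly decreasing):
  μ^(1)=3; μ^(2)=2; μ^(3)=2/5; μ^(4)=-5/3

((2, 0, 0, 0, 0); (0, 0, 1, 0, 0); (1, 1, 1, 1, 1); (0, 0, 2, 2, 2))


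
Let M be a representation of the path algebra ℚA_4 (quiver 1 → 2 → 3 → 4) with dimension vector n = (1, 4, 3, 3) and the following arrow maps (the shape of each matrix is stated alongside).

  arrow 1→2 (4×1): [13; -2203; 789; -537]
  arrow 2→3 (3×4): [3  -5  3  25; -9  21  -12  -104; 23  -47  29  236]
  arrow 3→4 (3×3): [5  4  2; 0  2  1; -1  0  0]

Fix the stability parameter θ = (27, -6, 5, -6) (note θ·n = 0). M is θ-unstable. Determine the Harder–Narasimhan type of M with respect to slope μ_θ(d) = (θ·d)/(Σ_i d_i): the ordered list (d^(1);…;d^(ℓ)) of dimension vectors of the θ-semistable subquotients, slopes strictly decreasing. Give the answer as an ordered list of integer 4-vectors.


Interval decomposition of M: I[1,4], I[2,2], I[2,3], I[2,4], I[4,4].
HN type (ℓ=3): μ^(1)=5; μ^(2)=-1/2; μ^(3)=-6

((1, 1, 2, 1); (0, 0, 1, 1); (0, 3, 0, 1))


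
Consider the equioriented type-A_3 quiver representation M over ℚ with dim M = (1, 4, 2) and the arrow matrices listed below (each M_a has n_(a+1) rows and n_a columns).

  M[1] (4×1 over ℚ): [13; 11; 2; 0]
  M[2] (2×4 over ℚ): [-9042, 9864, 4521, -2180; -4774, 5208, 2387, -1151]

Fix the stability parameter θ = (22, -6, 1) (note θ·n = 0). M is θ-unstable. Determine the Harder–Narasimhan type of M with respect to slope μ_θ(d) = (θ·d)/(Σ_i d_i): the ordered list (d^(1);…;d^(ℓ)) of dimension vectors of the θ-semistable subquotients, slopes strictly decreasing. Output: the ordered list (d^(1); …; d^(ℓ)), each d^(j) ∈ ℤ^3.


Via rank(M_{q-1}∘⋯∘M_p): M ≅ I[1,2], I[2,2], I[2,3]^2.
μ_θ-semistable layers: μ^(1)=8; μ^(2)=1; μ^(3)=-6

((1, 1, 0); (0, 0, 2); (0, 3, 0))


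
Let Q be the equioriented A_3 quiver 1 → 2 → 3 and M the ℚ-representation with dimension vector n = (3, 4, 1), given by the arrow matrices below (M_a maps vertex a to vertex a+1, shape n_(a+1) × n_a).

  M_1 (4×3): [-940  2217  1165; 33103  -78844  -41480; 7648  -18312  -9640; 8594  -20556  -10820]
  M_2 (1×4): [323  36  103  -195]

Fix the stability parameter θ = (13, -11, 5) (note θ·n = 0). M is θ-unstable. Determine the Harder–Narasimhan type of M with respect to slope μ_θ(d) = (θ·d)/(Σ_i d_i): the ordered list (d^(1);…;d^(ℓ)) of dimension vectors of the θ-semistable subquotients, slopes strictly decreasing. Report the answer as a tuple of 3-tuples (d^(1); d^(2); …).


Barcode: M ≅ I[1,1], I[1,2], I[1,3], I[2,2]^2. HN layers by μ_θ (4 steps, strictly decreasing):
  μ^(1)=13; μ^(2)=5; μ^(3)=1; μ^(4)=-11

((1, 0, 0); (0, 0, 1); (2, 2, 0); (0, 2, 0))


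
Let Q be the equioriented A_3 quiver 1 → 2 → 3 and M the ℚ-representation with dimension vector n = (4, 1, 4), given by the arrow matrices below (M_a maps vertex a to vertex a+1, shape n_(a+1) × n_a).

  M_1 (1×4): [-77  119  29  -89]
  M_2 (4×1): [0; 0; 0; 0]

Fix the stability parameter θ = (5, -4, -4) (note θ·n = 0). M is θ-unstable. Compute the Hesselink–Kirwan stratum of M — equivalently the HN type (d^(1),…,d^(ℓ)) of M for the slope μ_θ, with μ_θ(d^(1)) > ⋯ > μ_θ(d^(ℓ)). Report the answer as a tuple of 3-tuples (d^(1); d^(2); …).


Via rank(M_{q-1}∘⋯∘M_p): M ≅ I[1,1]^3, I[1,2], I[3,3]^4.
μ_θ-semistable layers: μ^(1)=5; μ^(2)=1/2; μ^(3)=-4

((3, 0, 0); (1, 1, 0); (0, 0, 4))


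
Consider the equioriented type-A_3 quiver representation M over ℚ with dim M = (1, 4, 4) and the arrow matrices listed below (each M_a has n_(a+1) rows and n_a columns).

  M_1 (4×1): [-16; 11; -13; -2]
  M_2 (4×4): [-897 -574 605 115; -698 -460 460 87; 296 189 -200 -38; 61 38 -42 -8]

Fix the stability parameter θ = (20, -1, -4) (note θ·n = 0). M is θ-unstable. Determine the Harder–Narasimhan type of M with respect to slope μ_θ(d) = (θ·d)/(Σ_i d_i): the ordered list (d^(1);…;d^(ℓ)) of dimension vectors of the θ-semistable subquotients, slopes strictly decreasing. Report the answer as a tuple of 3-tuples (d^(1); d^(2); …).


Interval decomposition of M: I[1,3], I[2,3]^3.
HN type (ℓ=2): μ^(1)=5; μ^(2)=-5/2

((1, 1, 1); (0, 3, 3))


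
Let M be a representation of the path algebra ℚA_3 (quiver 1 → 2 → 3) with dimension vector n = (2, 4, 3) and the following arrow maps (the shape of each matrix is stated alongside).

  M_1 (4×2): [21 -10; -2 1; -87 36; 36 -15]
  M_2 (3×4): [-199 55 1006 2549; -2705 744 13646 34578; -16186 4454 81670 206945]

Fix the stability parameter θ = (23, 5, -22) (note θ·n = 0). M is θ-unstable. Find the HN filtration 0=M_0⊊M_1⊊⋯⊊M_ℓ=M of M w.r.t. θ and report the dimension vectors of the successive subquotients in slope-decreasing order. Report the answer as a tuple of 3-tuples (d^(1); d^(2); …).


Interval decomposition of M: I[1,3]^2, I[2,2], I[2,3].
HN type (ℓ=3): μ^(1)=5; μ^(2)=2; μ^(3)=-17/2

((0, 1, 0); (2, 2, 2); (0, 1, 1))


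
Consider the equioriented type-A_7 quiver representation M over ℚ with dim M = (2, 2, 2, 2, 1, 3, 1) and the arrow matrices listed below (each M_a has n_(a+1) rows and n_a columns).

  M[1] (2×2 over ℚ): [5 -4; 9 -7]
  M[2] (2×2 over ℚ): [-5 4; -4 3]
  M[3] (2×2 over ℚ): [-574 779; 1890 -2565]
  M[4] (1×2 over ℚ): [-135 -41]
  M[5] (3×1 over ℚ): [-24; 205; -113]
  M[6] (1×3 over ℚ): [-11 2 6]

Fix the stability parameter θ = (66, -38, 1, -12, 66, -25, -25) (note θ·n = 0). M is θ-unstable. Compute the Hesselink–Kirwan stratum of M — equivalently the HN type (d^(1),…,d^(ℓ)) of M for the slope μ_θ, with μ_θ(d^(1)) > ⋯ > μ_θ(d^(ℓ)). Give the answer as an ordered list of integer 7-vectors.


Via rank(M_{q-1}∘⋯∘M_p): M ≅ I[1,3], I[1,4], I[4,7], I[6,6]^2.
μ_θ-semistable layers: μ^(1)=29/3; μ^(2)=16/3; μ^(3)=17/4; μ^(4)=-12; μ^(5)=-25

((1, 1, 1, 0, 0, 0, 0); (0, 0, 0, 0, 1, 1, 1); (1, 1, 1, 1, 0, 0, 0); (0, 0, 0, 1, 0, 0, 0); (0, 0, 0, 0, 0, 2, 0))


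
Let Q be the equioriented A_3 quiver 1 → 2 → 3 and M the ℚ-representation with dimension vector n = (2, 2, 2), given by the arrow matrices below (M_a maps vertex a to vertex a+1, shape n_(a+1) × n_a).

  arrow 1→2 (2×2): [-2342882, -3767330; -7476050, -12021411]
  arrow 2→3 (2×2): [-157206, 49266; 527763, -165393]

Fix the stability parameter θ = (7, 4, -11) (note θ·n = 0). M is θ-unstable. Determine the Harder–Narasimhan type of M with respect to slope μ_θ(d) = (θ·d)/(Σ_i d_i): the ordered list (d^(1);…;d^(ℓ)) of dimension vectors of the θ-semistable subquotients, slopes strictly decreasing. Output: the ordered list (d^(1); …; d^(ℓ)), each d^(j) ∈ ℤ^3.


Interval decomposition of M: I[1,2], I[1,3], I[3,3].
HN type (ℓ=3): μ^(1)=11/2; μ^(2)=0; μ^(3)=-11

((1, 1, 0); (1, 1, 1); (0, 0, 1))


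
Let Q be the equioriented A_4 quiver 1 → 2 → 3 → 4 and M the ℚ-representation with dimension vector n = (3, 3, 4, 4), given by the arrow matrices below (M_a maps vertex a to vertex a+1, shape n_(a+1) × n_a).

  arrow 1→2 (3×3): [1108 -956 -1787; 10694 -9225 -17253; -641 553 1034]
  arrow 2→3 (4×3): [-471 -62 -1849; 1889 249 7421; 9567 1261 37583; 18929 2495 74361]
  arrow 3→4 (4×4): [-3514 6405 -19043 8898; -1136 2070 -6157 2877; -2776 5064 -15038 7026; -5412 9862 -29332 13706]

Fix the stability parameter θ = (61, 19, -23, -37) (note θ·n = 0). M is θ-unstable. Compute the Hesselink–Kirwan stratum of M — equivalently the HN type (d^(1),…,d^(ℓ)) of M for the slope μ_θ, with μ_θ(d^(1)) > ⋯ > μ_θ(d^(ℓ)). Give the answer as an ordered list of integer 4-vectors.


Via rank(M_{q-1}∘⋯∘M_p): M ≅ I[1,2], I[1,3]^2, I[3,4]^2, I[4,4]^2.
μ_θ-semistable layers: μ^(1)=40; μ^(2)=19; μ^(3)=-30; μ^(4)=-37

((1, 1, 0, 0); (2, 2, 2, 0); (0, 0, 2, 2); (0, 0, 0, 2))


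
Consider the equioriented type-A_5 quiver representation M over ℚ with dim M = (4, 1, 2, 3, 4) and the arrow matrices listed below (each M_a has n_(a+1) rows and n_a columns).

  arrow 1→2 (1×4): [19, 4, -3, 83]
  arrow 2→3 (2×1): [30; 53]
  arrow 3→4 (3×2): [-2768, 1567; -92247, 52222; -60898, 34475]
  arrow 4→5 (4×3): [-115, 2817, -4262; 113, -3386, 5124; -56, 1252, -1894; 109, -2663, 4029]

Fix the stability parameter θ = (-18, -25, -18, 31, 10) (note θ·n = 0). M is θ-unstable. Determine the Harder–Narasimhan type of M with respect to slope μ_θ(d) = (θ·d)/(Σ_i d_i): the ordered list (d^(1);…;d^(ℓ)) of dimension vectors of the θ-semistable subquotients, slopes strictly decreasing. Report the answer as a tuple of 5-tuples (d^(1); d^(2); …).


Interval decomposition of M: I[1,1]^3, I[1,5], I[3,5], I[4,5], I[5,5].
HN type (ℓ=4): μ^(1)=41/2; μ^(2)=10; μ^(3)=-18; μ^(4)=-43/2

((0, 0, 0, 3, 3); (0, 0, 0, 0, 1); (3, 0, 2, 0, 0); (1, 1, 0, 0, 0))


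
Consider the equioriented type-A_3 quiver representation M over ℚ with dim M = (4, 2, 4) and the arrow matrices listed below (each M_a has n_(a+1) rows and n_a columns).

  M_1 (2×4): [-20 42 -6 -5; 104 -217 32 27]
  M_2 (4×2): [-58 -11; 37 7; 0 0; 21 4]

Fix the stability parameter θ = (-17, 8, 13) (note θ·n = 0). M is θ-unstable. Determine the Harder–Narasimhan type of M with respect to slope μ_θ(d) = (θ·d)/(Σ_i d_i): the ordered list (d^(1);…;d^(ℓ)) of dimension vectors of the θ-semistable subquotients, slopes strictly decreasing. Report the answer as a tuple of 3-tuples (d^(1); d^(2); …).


Barcode: M ≅ I[1,1]^2, I[1,3]^2, I[3,3]^2. HN layers by μ_θ (3 steps, strictly decreasing):
  μ^(1)=13; μ^(2)=8; μ^(3)=-17

((0, 0, 4); (0, 2, 0); (4, 0, 0))


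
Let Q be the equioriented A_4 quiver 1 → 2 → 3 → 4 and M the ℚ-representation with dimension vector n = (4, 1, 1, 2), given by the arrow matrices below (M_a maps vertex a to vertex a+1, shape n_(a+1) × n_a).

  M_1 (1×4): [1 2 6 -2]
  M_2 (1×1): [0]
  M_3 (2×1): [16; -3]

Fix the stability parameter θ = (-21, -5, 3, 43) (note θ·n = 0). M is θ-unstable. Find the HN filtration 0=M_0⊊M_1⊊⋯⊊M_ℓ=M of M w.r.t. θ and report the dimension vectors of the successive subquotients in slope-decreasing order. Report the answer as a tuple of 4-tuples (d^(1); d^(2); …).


Barcode: M ≅ I[1,1]^3, I[1,2], I[3,4], I[4,4]. HN layers by μ_θ (4 steps, strictly decreasing):
  μ^(1)=43; μ^(2)=3; μ^(3)=-5; μ^(4)=-21

((0, 0, 0, 2); (0, 0, 1, 0); (0, 1, 0, 0); (4, 0, 0, 0))


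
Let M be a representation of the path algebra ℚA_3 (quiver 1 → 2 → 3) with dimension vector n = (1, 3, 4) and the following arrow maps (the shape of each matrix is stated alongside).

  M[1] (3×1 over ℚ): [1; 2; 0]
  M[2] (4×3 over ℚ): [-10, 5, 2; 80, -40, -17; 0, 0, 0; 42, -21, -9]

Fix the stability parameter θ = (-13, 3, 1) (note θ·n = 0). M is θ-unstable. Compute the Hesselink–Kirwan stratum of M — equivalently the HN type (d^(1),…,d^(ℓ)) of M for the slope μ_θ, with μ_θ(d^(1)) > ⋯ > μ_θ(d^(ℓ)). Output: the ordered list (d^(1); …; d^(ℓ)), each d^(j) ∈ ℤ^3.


Barcode: M ≅ I[1,2], I[2,3]^2, I[3,3]^2. HN layers by μ_θ (4 steps, strictly decreasing):
  μ^(1)=3; μ^(2)=2; μ^(3)=1; μ^(4)=-13

((0, 1, 0); (0, 2, 2); (0, 0, 2); (1, 0, 0))
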